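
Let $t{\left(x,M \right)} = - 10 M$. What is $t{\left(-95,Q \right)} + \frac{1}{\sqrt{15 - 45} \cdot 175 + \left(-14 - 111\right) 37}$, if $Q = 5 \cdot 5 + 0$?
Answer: $- \frac{44618787}{178475} - \frac{7 i \sqrt{30}}{892375} \approx -250.0 - 4.2965 \cdot 10^{-5} i$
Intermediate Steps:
$Q = 25$ ($Q = 25 + 0 = 25$)
$t{\left(-95,Q \right)} + \frac{1}{\sqrt{15 - 45} \cdot 175 + \left(-14 - 111\right) 37} = \left(-10\right) 25 + \frac{1}{\sqrt{15 - 45} \cdot 175 + \left(-14 - 111\right) 37} = -250 + \frac{1}{\sqrt{-30} \cdot 175 - 4625} = -250 + \frac{1}{i \sqrt{30} \cdot 175 - 4625} = -250 + \frac{1}{175 i \sqrt{30} - 4625} = -250 + \frac{1}{-4625 + 175 i \sqrt{30}}$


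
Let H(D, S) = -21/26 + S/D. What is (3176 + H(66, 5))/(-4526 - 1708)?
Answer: -681095/1337193 ≈ -0.50935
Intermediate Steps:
H(D, S) = -21/26 + S/D (H(D, S) = -21*1/26 + S/D = -21/26 + S/D)
(3176 + H(66, 5))/(-4526 - 1708) = (3176 + (-21/26 + 5/66))/(-4526 - 1708) = (3176 + (-21/26 + 5*(1/66)))/(-6234) = (3176 + (-21/26 + 5/66))*(-1/6234) = (3176 - 314/429)*(-1/6234) = (1362190/429)*(-1/6234) = -681095/1337193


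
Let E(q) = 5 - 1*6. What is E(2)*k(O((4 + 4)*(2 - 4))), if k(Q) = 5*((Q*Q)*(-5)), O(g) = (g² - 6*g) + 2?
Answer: 3132900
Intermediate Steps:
E(q) = -1 (E(q) = 5 - 6 = -1)
O(g) = 2 + g² - 6*g
k(Q) = -25*Q² (k(Q) = 5*(Q²*(-5)) = 5*(-5*Q²) = -25*Q²)
E(2)*k(O((4 + 4)*(2 - 4))) = -(-25)*(2 + ((4 + 4)*(2 - 4))² - 6*(4 + 4)*(2 - 4))² = -(-25)*(2 + (8*(-2))² - 48*(-2))² = -(-25)*(2 + (-16)² - 6*(-16))² = -(-25)*(2 + 256 + 96)² = -(-25)*354² = -(-25)*125316 = -1*(-3132900) = 3132900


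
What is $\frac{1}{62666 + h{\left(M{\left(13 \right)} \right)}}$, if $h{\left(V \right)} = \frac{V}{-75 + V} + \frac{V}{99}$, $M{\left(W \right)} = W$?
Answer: $\frac{6138}{384643427} \approx 1.5958 \cdot 10^{-5}$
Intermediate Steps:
$h{\left(V \right)} = \frac{V}{99} + \frac{V}{-75 + V}$ ($h{\left(V \right)} = \frac{V}{-75 + V} + V \frac{1}{99} = \frac{V}{-75 + V} + \frac{V}{99} = \frac{V}{99} + \frac{V}{-75 + V}$)
$\frac{1}{62666 + h{\left(M{\left(13 \right)} \right)}} = \frac{1}{62666 + \frac{1}{99} \cdot 13 \frac{1}{-75 + 13} \left(24 + 13\right)} = \frac{1}{62666 + \frac{1}{99} \cdot 13 \frac{1}{-62} \cdot 37} = \frac{1}{62666 + \frac{1}{99} \cdot 13 \left(- \frac{1}{62}\right) 37} = \frac{1}{62666 - \frac{481}{6138}} = \frac{1}{\frac{384643427}{6138}} = \frac{6138}{384643427}$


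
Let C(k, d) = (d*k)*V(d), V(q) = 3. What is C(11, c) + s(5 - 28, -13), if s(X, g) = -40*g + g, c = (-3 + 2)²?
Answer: 540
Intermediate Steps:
c = 1 (c = (-1)² = 1)
C(k, d) = 3*d*k (C(k, d) = (d*k)*3 = 3*d*k)
s(X, g) = -39*g
C(11, c) + s(5 - 28, -13) = 3*1*11 - 39*(-13) = 33 + 507 = 540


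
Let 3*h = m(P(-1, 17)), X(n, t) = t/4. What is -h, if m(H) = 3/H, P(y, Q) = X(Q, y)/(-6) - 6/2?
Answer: 24/71 ≈ 0.33803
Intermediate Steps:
X(n, t) = t/4 (X(n, t) = t*(1/4) = t/4)
P(y, Q) = -3 - y/24 (P(y, Q) = (y/4)/(-6) - 6/2 = (y/4)*(-1/6) - 6*1/2 = -y/24 - 3 = -3 - y/24)
h = -24/71 (h = (3/(-3 - 1/24*(-1)))/3 = (3/(-3 + 1/24))/3 = (3/(-71/24))/3 = (3*(-24/71))/3 = (1/3)*(-72/71) = -24/71 ≈ -0.33803)
-h = -1*(-24/71) = 24/71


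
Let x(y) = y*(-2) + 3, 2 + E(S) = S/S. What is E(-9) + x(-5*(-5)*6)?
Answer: -298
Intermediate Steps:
E(S) = -1 (E(S) = -2 + S/S = -2 + 1 = -1)
x(y) = 3 - 2*y (x(y) = -2*y + 3 = 3 - 2*y)
E(-9) + x(-5*(-5)*6) = -1 + (3 - 2*(-5*(-5))*6) = -1 + (3 - 50*6) = -1 + (3 - 2*150) = -1 + (3 - 300) = -1 - 297 = -298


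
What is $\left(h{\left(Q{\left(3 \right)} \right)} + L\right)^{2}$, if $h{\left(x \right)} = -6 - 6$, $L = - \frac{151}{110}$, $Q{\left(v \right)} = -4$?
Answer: $\frac{2163841}{12100} \approx 178.83$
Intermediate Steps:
$L = - \frac{151}{110}$ ($L = \left(-151\right) \frac{1}{110} = - \frac{151}{110} \approx -1.3727$)
$h{\left(x \right)} = -12$
$\left(h{\left(Q{\left(3 \right)} \right)} + L\right)^{2} = \left(-12 - \frac{151}{110}\right)^{2} = \left(- \frac{1471}{110}\right)^{2} = \frac{2163841}{12100}$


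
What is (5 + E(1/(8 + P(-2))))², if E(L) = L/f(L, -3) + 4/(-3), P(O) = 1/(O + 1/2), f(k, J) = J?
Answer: 57121/4356 ≈ 13.113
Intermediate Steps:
P(O) = 1/(½ + O) (P(O) = 1/(O + 1*(½)) = 1/(O + ½) = 1/(½ + O))
E(L) = -4/3 - L/3 (E(L) = L/(-3) + 4/(-3) = L*(-⅓) + 4*(-⅓) = -L/3 - 4/3 = -4/3 - L/3)
(5 + E(1/(8 + P(-2))))² = (5 + (-4/3 - 1/(3*(8 + 2/(1 + 2*(-2))))))² = (5 + (-4/3 - 1/(3*(8 + 2/(1 - 4)))))² = (5 + (-4/3 - 1/(3*(8 + 2/(-3)))))² = (5 + (-4/3 - 1/(3*(8 + 2*(-⅓)))))² = (5 + (-4/3 - 1/(3*(8 - ⅔))))² = (5 + (-4/3 - 1/(3*22/3)))² = (5 + (-4/3 - ⅓*3/22))² = (5 + (-4/3 - 1/22))² = (5 - 91/66)² = (239/66)² = 57121/4356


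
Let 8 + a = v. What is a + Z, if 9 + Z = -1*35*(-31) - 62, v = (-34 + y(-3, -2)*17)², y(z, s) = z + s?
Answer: 15167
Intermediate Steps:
y(z, s) = s + z
v = 14161 (v = (-34 + (-2 - 3)*17)² = (-34 - 5*17)² = (-34 - 85)² = (-119)² = 14161)
a = 14153 (a = -8 + 14161 = 14153)
Z = 1014 (Z = -9 + (-1*35*(-31) - 62) = -9 + (-35*(-31) - 62) = -9 + (1085 - 62) = -9 + 1023 = 1014)
a + Z = 14153 + 1014 = 15167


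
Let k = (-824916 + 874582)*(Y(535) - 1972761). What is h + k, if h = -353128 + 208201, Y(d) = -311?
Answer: -97994738879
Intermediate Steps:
k = -97994593952 (k = (-824916 + 874582)*(-311 - 1972761) = 49666*(-1973072) = -97994593952)
h = -144927
h + k = -144927 - 97994593952 = -97994738879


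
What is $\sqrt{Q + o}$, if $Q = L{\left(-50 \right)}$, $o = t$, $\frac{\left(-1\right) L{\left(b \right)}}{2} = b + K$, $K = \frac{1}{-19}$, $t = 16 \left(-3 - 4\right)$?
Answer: $\frac{i \sqrt{4294}}{19} \approx 3.4489 i$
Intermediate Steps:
$t = -112$ ($t = 16 \left(-7\right) = -112$)
$K = - \frac{1}{19} \approx -0.052632$
$L{\left(b \right)} = \frac{2}{19} - 2 b$ ($L{\left(b \right)} = - 2 \left(b - \frac{1}{19}\right) = - 2 \left(- \frac{1}{19} + b\right) = \frac{2}{19} - 2 b$)
$o = -112$
$Q = \frac{1902}{19}$ ($Q = \frac{2}{19} - -100 = \frac{2}{19} + 100 = \frac{1902}{19} \approx 100.11$)
$\sqrt{Q + o} = \sqrt{\frac{1902}{19} - 112} = \sqrt{- \frac{226}{19}} = \frac{i \sqrt{4294}}{19}$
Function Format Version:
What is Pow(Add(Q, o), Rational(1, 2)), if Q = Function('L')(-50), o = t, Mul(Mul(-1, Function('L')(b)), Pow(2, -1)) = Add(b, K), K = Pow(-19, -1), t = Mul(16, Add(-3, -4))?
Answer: Mul(Rational(1, 19), I, Pow(4294, Rational(1, 2))) ≈ Mul(3.4489, I)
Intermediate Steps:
t = -112 (t = Mul(16, -7) = -112)
K = Rational(-1, 19) ≈ -0.052632
Function('L')(b) = Add(Rational(2, 19), Mul(-2, b)) (Function('L')(b) = Mul(-2, Add(b, Rational(-1, 19))) = Mul(-2, Add(Rational(-1, 19), b)) = Add(Rational(2, 19), Mul(-2, b)))
o = -112
Q = Rational(1902, 19) (Q = Add(Rational(2, 19), Mul(-2, -50)) = Add(Rational(2, 19), 100) = Rational(1902, 19) ≈ 100.11)
Pow(Add(Q, o), Rational(1, 2)) = Pow(Add(Rational(1902, 19), -112), Rational(1, 2)) = Pow(Rational(-226, 19), Rational(1, 2)) = Mul(Rational(1, 19), I, Pow(4294, Rational(1, 2)))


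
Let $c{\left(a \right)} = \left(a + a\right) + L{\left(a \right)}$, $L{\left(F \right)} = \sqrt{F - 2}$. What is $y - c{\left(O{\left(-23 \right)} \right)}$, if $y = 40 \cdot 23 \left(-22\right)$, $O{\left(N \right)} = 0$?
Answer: $-20240 - i \sqrt{2} \approx -20240.0 - 1.4142 i$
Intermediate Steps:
$L{\left(F \right)} = \sqrt{-2 + F}$
$c{\left(a \right)} = \sqrt{-2 + a} + 2 a$ ($c{\left(a \right)} = \left(a + a\right) + \sqrt{-2 + a} = 2 a + \sqrt{-2 + a} = \sqrt{-2 + a} + 2 a$)
$y = -20240$ ($y = 920 \left(-22\right) = -20240$)
$y - c{\left(O{\left(-23 \right)} \right)} = -20240 - \left(\sqrt{-2 + 0} + 2 \cdot 0\right) = -20240 - \left(\sqrt{-2} + 0\right) = -20240 - \left(i \sqrt{2} + 0\right) = -20240 - i \sqrt{2}$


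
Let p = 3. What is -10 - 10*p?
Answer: -40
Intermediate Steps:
-10 - 10*p = -10 - 10*3 = -10 - 30 = -40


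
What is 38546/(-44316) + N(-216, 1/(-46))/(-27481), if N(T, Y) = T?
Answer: -524855185/608923998 ≈ -0.86194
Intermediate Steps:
38546/(-44316) + N(-216, 1/(-46))/(-27481) = 38546/(-44316) - 216/(-27481) = 38546*(-1/44316) - 216*(-1/27481) = -19273/22158 + 216/27481 = -524855185/608923998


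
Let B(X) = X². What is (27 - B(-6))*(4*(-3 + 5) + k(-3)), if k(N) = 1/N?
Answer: -69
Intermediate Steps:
k(N) = 1/N
(27 - B(-6))*(4*(-3 + 5) + k(-3)) = (27 - 1*(-6)²)*(4*(-3 + 5) + 1/(-3)) = (27 - 1*36)*(4*2 - ⅓) = (27 - 36)*(8 - ⅓) = -9*23/3 = -69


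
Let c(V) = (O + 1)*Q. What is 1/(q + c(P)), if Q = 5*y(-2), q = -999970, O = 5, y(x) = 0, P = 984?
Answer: -1/999970 ≈ -1.0000e-6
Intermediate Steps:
Q = 0 (Q = 5*0 = 0)
c(V) = 0 (c(V) = (5 + 1)*0 = 6*0 = 0)
1/(q + c(P)) = 1/(-999970 + 0) = 1/(-999970) = -1/999970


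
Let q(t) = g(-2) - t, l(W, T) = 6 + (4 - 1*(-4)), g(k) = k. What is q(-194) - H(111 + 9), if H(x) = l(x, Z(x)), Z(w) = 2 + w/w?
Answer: 178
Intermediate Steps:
Z(w) = 3 (Z(w) = 2 + 1 = 3)
l(W, T) = 14 (l(W, T) = 6 + (4 + 4) = 6 + 8 = 14)
H(x) = 14
q(t) = -2 - t
q(-194) - H(111 + 9) = (-2 - 1*(-194)) - 1*14 = (-2 + 194) - 14 = 192 - 14 = 178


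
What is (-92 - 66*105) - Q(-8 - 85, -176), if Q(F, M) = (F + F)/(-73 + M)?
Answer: -582888/83 ≈ -7022.8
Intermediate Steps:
Q(F, M) = 2*F/(-73 + M) (Q(F, M) = (2*F)/(-73 + M) = 2*F/(-73 + M))
(-92 - 66*105) - Q(-8 - 85, -176) = (-92 - 66*105) - 2*(-8 - 85)/(-73 - 176) = (-92 - 6930) - 2*(-93)/(-249) = -7022 - 2*(-93)*(-1)/249 = -7022 - 1*62/83 = -7022 - 62/83 = -582888/83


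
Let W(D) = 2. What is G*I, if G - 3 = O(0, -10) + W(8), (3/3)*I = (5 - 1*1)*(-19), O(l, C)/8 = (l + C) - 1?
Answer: 6308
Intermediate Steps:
O(l, C) = -8 + 8*C + 8*l (O(l, C) = 8*((l + C) - 1) = 8*((C + l) - 1) = 8*(-1 + C + l) = -8 + 8*C + 8*l)
I = -76 (I = (5 - 1*1)*(-19) = (5 - 1)*(-19) = 4*(-19) = -76)
G = -83 (G = 3 + ((-8 + 8*(-10) + 8*0) + 2) = 3 + ((-8 - 80 + 0) + 2) = 3 + (-88 + 2) = 3 - 86 = -83)
G*I = -83*(-76) = 6308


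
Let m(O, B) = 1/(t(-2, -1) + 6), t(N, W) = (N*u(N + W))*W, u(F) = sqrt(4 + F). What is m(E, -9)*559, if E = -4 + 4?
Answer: 559/8 ≈ 69.875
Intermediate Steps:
t(N, W) = N*W*sqrt(4 + N + W) (t(N, W) = (N*sqrt(4 + (N + W)))*W = (N*sqrt(4 + N + W))*W = N*W*sqrt(4 + N + W))
E = 0
m(O, B) = 1/8 (m(O, B) = 1/(-2*(-1)*sqrt(4 - 2 - 1) + 6) = 1/(-2*(-1)*sqrt(1) + 6) = 1/(-2*(-1)*1 + 6) = 1/(2 + 6) = 1/8)
m(E, -9)*559 = (1/8)*559 = 559/8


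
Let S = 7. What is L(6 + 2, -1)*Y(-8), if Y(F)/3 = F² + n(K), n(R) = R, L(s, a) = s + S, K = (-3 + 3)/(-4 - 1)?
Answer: 2880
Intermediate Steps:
K = 0 (K = 0/(-5) = 0*(-⅕) = 0)
L(s, a) = 7 + s (L(s, a) = s + 7 = 7 + s)
Y(F) = 3*F² (Y(F) = 3*(F² + 0) = 3*F²)
L(6 + 2, -1)*Y(-8) = (7 + (6 + 2))*(3*(-8)²) = (7 + 8)*(3*64) = 15*192 = 2880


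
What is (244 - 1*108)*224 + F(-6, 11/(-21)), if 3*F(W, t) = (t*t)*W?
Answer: 13434382/441 ≈ 30463.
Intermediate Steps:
F(W, t) = W*t²/3 (F(W, t) = ((t*t)*W)/3 = (t²*W)/3 = (W*t²)/3 = W*t²/3)
(244 - 1*108)*224 + F(-6, 11/(-21)) = (244 - 1*108)*224 + (⅓)*(-6)*(11/(-21))² = (244 - 108)*224 + (⅓)*(-6)*(11*(-1/21))² = 136*224 + (⅓)*(-6)*(-11/21)² = 30464 + (⅓)*(-6)*(121/441) = 30464 - 242/441 = 13434382/441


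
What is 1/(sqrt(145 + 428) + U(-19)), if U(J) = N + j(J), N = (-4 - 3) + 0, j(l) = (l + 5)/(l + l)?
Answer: 798/63659 + 361*sqrt(573)/190977 ≈ 0.057784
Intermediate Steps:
j(l) = (5 + l)/(2*l) (j(l) = (5 + l)/((2*l)) = (5 + l)*(1/(2*l)) = (5 + l)/(2*l))
N = -7 (N = -7 + 0 = -7)
U(J) = -7 + (5 + J)/(2*J)
1/(sqrt(145 + 428) + U(-19)) = 1/(sqrt(145 + 428) + (1/2)*(5 - 13*(-19))/(-19)) = 1/(sqrt(573) + (1/2)*(-1/19)*(5 + 247)) = 1/(sqrt(573) + (1/2)*(-1/19)*252) = 1/(sqrt(573) - 126/19) = 1/(-126/19 + sqrt(573))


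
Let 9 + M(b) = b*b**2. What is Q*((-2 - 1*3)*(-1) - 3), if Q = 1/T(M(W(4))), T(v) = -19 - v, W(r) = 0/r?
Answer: -1/5 ≈ -0.20000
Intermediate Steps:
W(r) = 0
M(b) = -9 + b**3 (M(b) = -9 + b*b**2 = -9 + b**3)
Q = -1/10 (Q = 1/(-19 - (-9 + 0**3)) = 1/(-19 - (-9 + 0)) = 1/(-19 - 1*(-9)) = 1/(-19 + 9) = 1/(-10) = -1/10 ≈ -0.10000)
Q*((-2 - 1*3)*(-1) - 3) = -((-2 - 1*3)*(-1) - 3)/10 = -((-2 - 3)*(-1) - 3)/10 = -(-5*(-1) - 3)/10 = -(5 - 3)/10 = -1/10*2 = -1/5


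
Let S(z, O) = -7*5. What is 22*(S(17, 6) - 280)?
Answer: -6930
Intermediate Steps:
S(z, O) = -35
22*(S(17, 6) - 280) = 22*(-35 - 280) = 22*(-315) = -6930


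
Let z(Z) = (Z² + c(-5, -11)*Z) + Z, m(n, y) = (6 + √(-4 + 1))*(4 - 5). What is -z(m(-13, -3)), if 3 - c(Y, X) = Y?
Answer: 21 - 3*I*√3 ≈ 21.0 - 5.1962*I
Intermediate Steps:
m(n, y) = -6 - I*√3 (m(n, y) = (6 + √(-3))*(-1) = (6 + I*√3)*(-1) = -6 - I*√3)
c(Y, X) = 3 - Y
z(Z) = Z² + 9*Z (z(Z) = (Z² + (3 - 1*(-5))*Z) + Z = (Z² + (3 + 5)*Z) + Z = (Z² + 8*Z) + Z = Z² + 9*Z)
-z(m(-13, -3)) = -(-6 - I*√3)*(9 + (-6 - I*√3)) = -(-6 - I*√3)*(3 - I*√3)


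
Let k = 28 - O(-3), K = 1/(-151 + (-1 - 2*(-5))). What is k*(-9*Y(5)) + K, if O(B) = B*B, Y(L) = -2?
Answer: 48563/142 ≈ 341.99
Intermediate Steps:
O(B) = B²
K = -1/142 (K = 1/(-151 + (-1 + 10)) = 1/(-151 + 9) = 1/(-142) = -1/142 ≈ -0.0070423)
k = 19 (k = 28 - 1*(-3)² = 28 - 1*9 = 28 - 9 = 19)
k*(-9*Y(5)) + K = 19*(-9*(-2)) - 1/142 = 19*18 - 1/142 = 342 - 1/142 = 48563/142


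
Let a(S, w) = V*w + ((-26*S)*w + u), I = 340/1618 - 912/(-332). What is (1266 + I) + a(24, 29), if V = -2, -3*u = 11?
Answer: -3402078539/201441 ≈ -16889.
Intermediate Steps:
u = -11/3 (u = -1/3*11 = -11/3 ≈ -3.6667)
I = 198562/67147 (I = 340*(1/1618) - 912*(-1/332) = 170/809 + 228/83 = 198562/67147 ≈ 2.9571)
a(S, w) = -11/3 - 2*w - 26*S*w (a(S, w) = -2*w + ((-26*S)*w - 11/3) = -2*w + (-26*S*w - 11/3) = -2*w + (-11/3 - 26*S*w) = -11/3 - 2*w - 26*S*w)
(1266 + I) + a(24, 29) = (1266 + 198562/67147) + (-11/3 - 2*29 - 26*24*29) = 85206664/67147 + (-11/3 - 58 - 18096) = 85206664/67147 - 54473/3 = -3402078539/201441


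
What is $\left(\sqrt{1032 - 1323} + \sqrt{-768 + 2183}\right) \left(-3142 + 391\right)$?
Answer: $- 2751 \sqrt{1415} - 2751 i \sqrt{291} \approx -1.0348 \cdot 10^{5} - 46929.0 i$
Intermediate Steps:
$\left(\sqrt{1032 - 1323} + \sqrt{-768 + 2183}\right) \left(-3142 + 391\right) = \left(\sqrt{-291} + \sqrt{1415}\right) \left(-2751\right) = \left(i \sqrt{291} + \sqrt{1415}\right) \left(-2751\right) = \left(\sqrt{1415} + i \sqrt{291}\right) \left(-2751\right) = - 2751 \sqrt{1415} - 2751 i \sqrt{291}$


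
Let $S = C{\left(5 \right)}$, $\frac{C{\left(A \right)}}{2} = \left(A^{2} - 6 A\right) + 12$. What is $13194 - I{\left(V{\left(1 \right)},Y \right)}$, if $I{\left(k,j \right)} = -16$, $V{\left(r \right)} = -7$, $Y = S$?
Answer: $13210$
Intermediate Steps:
$C{\left(A \right)} = 24 - 12 A + 2 A^{2}$ ($C{\left(A \right)} = 2 \left(\left(A^{2} - 6 A\right) + 12\right) = 2 \left(12 + A^{2} - 6 A\right) = 24 - 12 A + 2 A^{2}$)
$S = 14$ ($S = 24 - 60 + 2 \cdot 5^{2} = 24 - 60 + 2 \cdot 25 = 24 - 60 + 50 = 14$)
$Y = 14$
$13194 - I{\left(V{\left(1 \right)},Y \right)} = 13194 - -16 = 13194 + 16 = 13210$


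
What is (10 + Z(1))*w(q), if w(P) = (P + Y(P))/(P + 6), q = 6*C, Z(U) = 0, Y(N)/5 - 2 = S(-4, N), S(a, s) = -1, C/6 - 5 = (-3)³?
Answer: 3935/393 ≈ 10.013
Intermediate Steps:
C = -132 (C = 30 + 6*(-3)³ = 30 + 6*(-27) = 30 - 162 = -132)
Y(N) = 5 (Y(N) = 10 + 5*(-1) = 10 - 5 = 5)
q = -792 (q = 6*(-132) = -792)
w(P) = (5 + P)/(6 + P) (w(P) = (P + 5)/(P + 6) = (5 + P)/(6 + P))
(10 + Z(1))*w(q) = (10 + 0)*((5 - 792)/(6 - 792)) = 10*(-787/(-786)) = 10*(-1/786*(-787)) = 10*(787/786) = 3935/393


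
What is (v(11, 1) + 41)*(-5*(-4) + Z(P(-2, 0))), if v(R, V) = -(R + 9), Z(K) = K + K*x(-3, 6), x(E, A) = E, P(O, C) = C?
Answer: 420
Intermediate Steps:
Z(K) = -2*K (Z(K) = K + K*(-3) = K - 3*K = -2*K)
v(R, V) = -9 - R (v(R, V) = -(9 + R) = -9 - R)
(v(11, 1) + 41)*(-5*(-4) + Z(P(-2, 0))) = ((-9 - 1*11) + 41)*(-5*(-4) - 2*0) = ((-9 - 11) + 41)*(20 + 0) = (-20 + 41)*20 = 21*20 = 420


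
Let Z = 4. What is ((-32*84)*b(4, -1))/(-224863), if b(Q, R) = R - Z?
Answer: -13440/224863 ≈ -0.059770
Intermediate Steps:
b(Q, R) = -4 + R (b(Q, R) = R - 1*4 = R - 4 = -4 + R)
((-32*84)*b(4, -1))/(-224863) = ((-32*84)*(-4 - 1))/(-224863) = -2688*(-5)*(-1/224863) = 13440*(-1/224863) = -13440/224863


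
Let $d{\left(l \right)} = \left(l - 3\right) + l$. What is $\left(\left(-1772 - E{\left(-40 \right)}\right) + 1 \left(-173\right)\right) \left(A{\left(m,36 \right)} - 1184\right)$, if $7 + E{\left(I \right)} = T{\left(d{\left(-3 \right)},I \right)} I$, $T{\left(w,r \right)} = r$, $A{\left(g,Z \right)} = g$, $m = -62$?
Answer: $4408348$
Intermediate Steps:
$d{\left(l \right)} = -3 + 2 l$ ($d{\left(l \right)} = \left(-3 + l\right) + l = -3 + 2 l$)
$E{\left(I \right)} = -7 + I^{2}$ ($E{\left(I \right)} = -7 + I I = -7 + I^{2}$)
$\left(\left(-1772 - E{\left(-40 \right)}\right) + 1 \left(-173\right)\right) \left(A{\left(m,36 \right)} - 1184\right) = \left(\left(-1772 - \left(-7 + \left(-40\right)^{2}\right)\right) + 1 \left(-173\right)\right) \left(-62 - 1184\right) = \left(\left(-1772 - \left(-7 + 1600\right)\right) - 173\right) \left(-1246\right) = \left(\left(-1772 - 1593\right) - 173\right) \left(-1246\right) = \left(-3365 - 173\right) \left(-1246\right) = \left(-3538\right) \left(-1246\right) = 4408348$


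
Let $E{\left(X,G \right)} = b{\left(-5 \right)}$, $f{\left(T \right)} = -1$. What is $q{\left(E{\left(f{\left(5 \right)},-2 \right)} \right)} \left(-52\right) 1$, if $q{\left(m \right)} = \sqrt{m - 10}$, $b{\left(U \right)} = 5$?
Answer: $- 52 i \sqrt{5} \approx - 116.28 i$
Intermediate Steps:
$E{\left(X,G \right)} = 5$
$q{\left(m \right)} = \sqrt{-10 + m}$
$q{\left(E{\left(f{\left(5 \right)},-2 \right)} \right)} \left(-52\right) 1 = \sqrt{-10 + 5} \left(-52\right) 1 = \sqrt{-5} \left(-52\right) 1 = i \sqrt{5} \left(-52\right) 1 = - 52 i \sqrt{5} \cdot 1 = - 52 i \sqrt{5}$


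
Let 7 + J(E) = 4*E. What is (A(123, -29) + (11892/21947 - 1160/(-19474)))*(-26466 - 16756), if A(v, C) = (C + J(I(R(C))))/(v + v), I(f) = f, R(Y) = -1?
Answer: -498531447064024/26284846497 ≈ -18967.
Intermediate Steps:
J(E) = -7 + 4*E
A(v, C) = (-11 + C)/(2*v) (A(v, C) = (C + (-7 + 4*(-1)))/(v + v) = (C + (-7 - 4))/((2*v)) = (C - 11)*(1/(2*v)) = (-11 + C)*(1/(2*v)) = (-11 + C)/(2*v))
(A(123, -29) + (11892/21947 - 1160/(-19474)))*(-26466 - 16756) = ((½)*(-11 - 29)/123 + (11892/21947 - 1160/(-19474)))*(-26466 - 16756) = ((½)*(1/123)*(-40) + (11892*(1/21947) - 1160*(-1/19474)))*(-43222) = (-20/123 + (11892/21947 + 580/9737))*(-43222) = (-20/123 + 128521664/213697939)*(-43222) = (11534205892/26284846497)*(-43222) = -498531447064024/26284846497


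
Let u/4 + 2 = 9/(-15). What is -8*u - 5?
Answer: 391/5 ≈ 78.200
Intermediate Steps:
u = -52/5 (u = -8 + 4*(9/(-15)) = -8 + 4*(9*(-1/15)) = -8 + 4*(-⅗) = -8 - 12/5 = -52/5 ≈ -10.400)
-8*u - 5 = -8*(-52/5) - 5 = 416/5 - 5 = 391/5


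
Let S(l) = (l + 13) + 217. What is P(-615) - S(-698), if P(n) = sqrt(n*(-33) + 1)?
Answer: 468 + 2*sqrt(5074) ≈ 610.46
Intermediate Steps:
S(l) = 230 + l (S(l) = (13 + l) + 217 = 230 + l)
P(n) = sqrt(1 - 33*n) (P(n) = sqrt(-33*n + 1) = sqrt(1 - 33*n))
P(-615) - S(-698) = sqrt(1 - 33*(-615)) - (230 - 698) = sqrt(1 + 20295) - 1*(-468) = sqrt(20296) + 468 = 2*sqrt(5074) + 468 = 468 + 2*sqrt(5074)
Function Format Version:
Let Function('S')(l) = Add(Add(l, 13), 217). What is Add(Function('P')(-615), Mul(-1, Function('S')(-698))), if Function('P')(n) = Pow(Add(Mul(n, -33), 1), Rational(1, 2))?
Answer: Add(468, Mul(2, Pow(5074, Rational(1, 2)))) ≈ 610.46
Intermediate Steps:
Function('S')(l) = Add(230, l) (Function('S')(l) = Add(Add(13, l), 217) = Add(230, l))
Function('P')(n) = Pow(Add(1, Mul(-33, n)), Rational(1, 2)) (Function('P')(n) = Pow(Add(Mul(-33, n), 1), Rational(1, 2)) = Pow(Add(1, Mul(-33, n)), Rational(1, 2)))
Add(Function('P')(-615), Mul(-1, Function('S')(-698))) = Add(Pow(Add(1, Mul(-33, -615)), Rational(1, 2)), Mul(-1, Add(230, -698))) = Add(Pow(Add(1, 20295), Rational(1, 2)), Mul(-1, -468)) = Add(Pow(20296, Rational(1, 2)), 468) = Add(Mul(2, Pow(5074, Rational(1, 2))), 468) = Add(468, Mul(2, Pow(5074, Rational(1, 2))))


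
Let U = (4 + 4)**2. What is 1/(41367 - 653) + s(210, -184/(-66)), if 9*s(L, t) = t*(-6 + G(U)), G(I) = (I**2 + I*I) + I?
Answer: 936422009/366426 ≈ 2555.6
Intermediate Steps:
U = 64 (U = 8**2 = 64)
G(I) = I + 2*I**2 (G(I) = (I**2 + I**2) + I = 2*I**2 + I = I + 2*I**2)
s(L, t) = 2750*t/3 (s(L, t) = (t*(-6 + 64*(1 + 2*64)))/9 = (t*(-6 + 64*(1 + 128)))/9 = (t*(-6 + 64*129))/9 = (t*(-6 + 8256))/9 = (t*8250)/9 = (8250*t)/9 = 2750*t/3)
1/(41367 - 653) + s(210, -184/(-66)) = 1/(41367 - 653) + 2750*(-184/(-66))/3 = 1/40714 + 2750*(-184*(-1/66))/3 = 1/40714 + (2750/3)*(92/33) = 1/40714 + 23000/9 = 936422009/366426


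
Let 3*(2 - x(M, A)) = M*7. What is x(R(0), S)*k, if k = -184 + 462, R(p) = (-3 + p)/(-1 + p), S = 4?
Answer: -1390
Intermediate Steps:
R(p) = (-3 + p)/(-1 + p)
x(M, A) = 2 - 7*M/3 (x(M, A) = 2 - M*7/3 = 2 - 7*M/3)
k = 278
x(R(0), S)*k = (2 - 7*(-3 + 0)/(3*(-1 + 0)))*278 = (2 - 7*(-3)/(3*(-1)))*278 = (2 - (-7)*(-3)/3)*278 = (2 - 7/3*3)*278 = (2 - 7)*278 = -5*278 = -1390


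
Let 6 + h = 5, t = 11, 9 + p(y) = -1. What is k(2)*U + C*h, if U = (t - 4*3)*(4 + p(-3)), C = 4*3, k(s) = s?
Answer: 0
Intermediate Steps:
p(y) = -10 (p(y) = -9 - 1 = -10)
h = -1 (h = -6 + 5 = -1)
C = 12
U = 6 (U = (11 - 4*3)*(4 - 10) = (11 - 12)*(-6) = -1*(-6) = 6)
k(2)*U + C*h = 2*6 + 12*(-1) = 12 - 12 = 0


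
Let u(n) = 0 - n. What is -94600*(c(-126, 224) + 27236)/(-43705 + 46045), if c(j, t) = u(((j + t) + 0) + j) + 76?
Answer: -129318200/117 ≈ -1.1053e+6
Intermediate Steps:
u(n) = -n
c(j, t) = 76 - t - 2*j (c(j, t) = -(((j + t) + 0) + j) + 76 = -((j + t) + j) + 76 = -(t + 2*j) + 76 = (-t - 2*j) + 76 = 76 - t - 2*j)
-94600*(c(-126, 224) + 27236)/(-43705 + 46045) = -94600*((76 - 1*224 - 2*(-126)) + 27236)/(-43705 + 46045) = -94600/(2340/((76 - 224 + 252) + 27236)) = -94600/(2340/(104 + 27236)) = -94600/(2340/27340) = -94600/(2340*(1/27340)) = -94600/117/1367 = -94600*1367/117 = -129318200/117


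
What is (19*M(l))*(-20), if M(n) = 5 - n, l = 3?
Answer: -760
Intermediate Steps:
(19*M(l))*(-20) = (19*(5 - 1*3))*(-20) = (19*(5 - 3))*(-20) = (19*2)*(-20) = 38*(-20) = -760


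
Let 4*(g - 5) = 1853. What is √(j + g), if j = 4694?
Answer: √20649/2 ≈ 71.849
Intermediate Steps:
g = 1873/4 (g = 5 + (¼)*1853 = 5 + 1853/4 = 1873/4 ≈ 468.25)
√(j + g) = √(4694 + 1873/4) = √(20649/4) = √20649/2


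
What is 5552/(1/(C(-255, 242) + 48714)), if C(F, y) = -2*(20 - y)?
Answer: 272925216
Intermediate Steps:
C(F, y) = -40 + 2*y
5552/(1/(C(-255, 242) + 48714)) = 5552/(1/((-40 + 2*242) + 48714)) = 5552/(1/((-40 + 484) + 48714)) = 5552/(1/(444 + 48714)) = 5552/(1/49158) = 5552*49158 = 272925216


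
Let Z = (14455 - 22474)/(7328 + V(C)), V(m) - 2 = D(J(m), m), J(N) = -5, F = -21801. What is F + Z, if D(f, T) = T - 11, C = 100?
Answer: -53916546/2473 ≈ -21802.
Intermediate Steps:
D(f, T) = -11 + T
V(m) = -9 + m (V(m) = 2 + (-11 + m) = -9 + m)
Z = -2673/2473 (Z = (14455 - 22474)/(7328 + (-9 + 100)) = -8019/(7328 + 91) = -8019/7419 = -8019*1/7419 = -2673/2473 ≈ -1.0809)
F + Z = -21801 - 2673/2473 = -53916546/2473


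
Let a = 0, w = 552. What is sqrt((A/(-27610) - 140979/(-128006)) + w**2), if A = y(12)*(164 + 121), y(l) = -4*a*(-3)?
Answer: sqrt(4992756418471218)/128006 ≈ 552.00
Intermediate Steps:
y(l) = 0 (y(l) = -4*0*(-3) = 0*(-3) = 0)
A = 0 (A = 0*(164 + 121) = 0*285 = 0)
sqrt((A/(-27610) - 140979/(-128006)) + w**2) = sqrt((0/(-27610) - 140979/(-128006)) + 552**2) = sqrt((0*(-1/27610) - 140979*(-1/128006)) + 304704) = sqrt((0 + 140979/128006) + 304704) = sqrt(140979/128006 + 304704) = sqrt(39004081203/128006) = sqrt(4992756418471218)/128006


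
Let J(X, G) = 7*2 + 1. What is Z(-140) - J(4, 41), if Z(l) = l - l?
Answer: -15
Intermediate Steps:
J(X, G) = 15 (J(X, G) = 14 + 1 = 15)
Z(l) = 0
Z(-140) - J(4, 41) = 0 - 1*15 = 0 - 15 = -15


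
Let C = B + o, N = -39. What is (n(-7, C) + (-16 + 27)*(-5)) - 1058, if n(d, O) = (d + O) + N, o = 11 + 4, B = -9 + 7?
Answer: -1146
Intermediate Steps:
B = -2
o = 15
C = 13 (C = -2 + 15 = 13)
n(d, O) = -39 + O + d (n(d, O) = (d + O) - 39 = (O + d) - 39 = -39 + O + d)
(n(-7, C) + (-16 + 27)*(-5)) - 1058 = ((-39 + 13 - 7) + (-16 + 27)*(-5)) - 1058 = (-33 + 11*(-5)) - 1058 = (-33 - 55) - 1058 = -88 - 1058 = -1146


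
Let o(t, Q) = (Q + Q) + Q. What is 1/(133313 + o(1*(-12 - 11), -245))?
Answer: 1/132578 ≈ 7.5427e-6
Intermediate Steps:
o(t, Q) = 3*Q (o(t, Q) = 2*Q + Q = 3*Q)
1/(133313 + o(1*(-12 - 11), -245)) = 1/(133313 + 3*(-245)) = 1/(133313 - 735) = 1/132578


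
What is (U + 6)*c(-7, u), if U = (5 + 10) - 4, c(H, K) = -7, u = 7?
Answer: -119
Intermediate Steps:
U = 11 (U = 15 - 4 = 11)
(U + 6)*c(-7, u) = (11 + 6)*(-7) = 17*(-7) = -119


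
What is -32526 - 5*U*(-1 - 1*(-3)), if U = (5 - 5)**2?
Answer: -32526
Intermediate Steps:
U = 0 (U = 0**2 = 0)
-32526 - 5*U*(-1 - 1*(-3)) = -32526 - 5*0*(-1 - 1*(-3)) = -32526 - 0*(-1 + 3) = -32526 - 0*2 = -32526 - 1*0 = -32526 + 0 = -32526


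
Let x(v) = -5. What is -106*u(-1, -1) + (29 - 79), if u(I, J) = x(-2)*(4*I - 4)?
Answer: -4290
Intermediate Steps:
u(I, J) = 20 - 20*I (u(I, J) = -5*(4*I - 4) = -5*(-4 + 4*I) = 20 - 20*I)
-106*u(-1, -1) + (29 - 79) = -106*(20 - 20*(-1)) + (29 - 79) = -106*(20 + 20) - 50 = -106*40 - 50 = -4240 - 50 = -4290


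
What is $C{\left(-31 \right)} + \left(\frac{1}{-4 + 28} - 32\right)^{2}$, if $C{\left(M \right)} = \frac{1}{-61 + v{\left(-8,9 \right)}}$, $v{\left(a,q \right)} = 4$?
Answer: $\frac{11177299}{10944} \approx 1021.3$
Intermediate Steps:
$C{\left(M \right)} = - \frac{1}{57}$ ($C{\left(M \right)} = \frac{1}{-61 + 4} = \frac{1}{-57} = - \frac{1}{57}$)
$C{\left(-31 \right)} + \left(\frac{1}{-4 + 28} - 32\right)^{2} = - \frac{1}{57} + \left(\frac{1}{-4 + 28} - 32\right)^{2} = - \frac{1}{57} + \left(\frac{1}{24} - 32\right)^{2} = - \frac{1}{57} + \left(- \frac{767}{24}\right)^{2} = - \frac{1}{57} + \frac{588289}{576} = \frac{11177299}{10944}$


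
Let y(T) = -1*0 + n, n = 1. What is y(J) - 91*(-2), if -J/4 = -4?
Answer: 183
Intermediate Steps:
J = 16 (J = -4*(-4) = 16)
y(T) = 1 (y(T) = -1*0 + 1 = 0 + 1 = 1)
y(J) - 91*(-2) = 1 - 91*(-2) = 1 - 13*(-14) = 1 + 182 = 183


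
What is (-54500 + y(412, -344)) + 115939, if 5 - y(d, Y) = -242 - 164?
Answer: 61850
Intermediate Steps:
y(d, Y) = 411 (y(d, Y) = 5 - (-242 - 164) = 5 - 1*(-406) = 5 + 406 = 411)
(-54500 + y(412, -344)) + 115939 = (-54500 + 411) + 115939 = -54089 + 115939 = 61850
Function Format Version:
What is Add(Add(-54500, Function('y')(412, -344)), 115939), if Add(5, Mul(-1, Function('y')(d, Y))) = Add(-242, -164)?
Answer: 61850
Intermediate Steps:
Function('y')(d, Y) = 411 (Function('y')(d, Y) = Add(5, Mul(-1, Add(-242, -164))) = Add(5, Mul(-1, -406)) = Add(5, 406) = 411)
Add(Add(-54500, Function('y')(412, -344)), 115939) = Add(Add(-54500, 411), 115939) = Add(-54089, 115939) = 61850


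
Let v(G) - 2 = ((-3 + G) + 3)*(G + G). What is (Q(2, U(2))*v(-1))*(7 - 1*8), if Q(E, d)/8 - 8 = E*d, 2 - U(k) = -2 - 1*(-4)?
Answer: -256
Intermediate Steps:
U(k) = 0 (U(k) = 2 - (-2 - 1*(-4)) = 2 - (-2 + 4) = 2 - 1*2 = 2 - 2 = 0)
v(G) = 2 + 2*G**2 (v(G) = 2 + ((-3 + G) + 3)*(G + G) = 2 + G*(2*G) = 2 + 2*G**2)
Q(E, d) = 64 + 8*E*d (Q(E, d) = 64 + 8*(E*d) = 64 + 8*E*d)
(Q(2, U(2))*v(-1))*(7 - 1*8) = ((64 + 8*2*0)*(2 + 2*(-1)**2))*(7 - 1*8) = ((64 + 0)*(2 + 2*1))*(7 - 8) = (64*(2 + 2))*(-1) = (64*4)*(-1) = 256*(-1) = -256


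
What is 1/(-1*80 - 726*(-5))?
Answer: 1/3550 ≈ 0.00028169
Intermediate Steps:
1/(-1*80 - 726*(-5)) = 1/(-80 - 121*(-30)) = 1/(-80 + 3630) = 1/3550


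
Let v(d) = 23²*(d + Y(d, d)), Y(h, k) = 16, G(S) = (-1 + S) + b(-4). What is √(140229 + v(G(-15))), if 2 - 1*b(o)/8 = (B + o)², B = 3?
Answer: √144461 ≈ 380.08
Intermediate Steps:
b(o) = 16 - 8*(3 + o)²
G(S) = 7 + S (G(S) = (-1 + S) + (16 - 8*(3 - 4)²) = (-1 + S) + (16 - 8*(-1)²) = (-1 + S) + (16 - 8*1) = (-1 + S) + (16 - 8) = (-1 + S) + 8 = 7 + S)
v(d) = 8464 + 529*d (v(d) = 23²*(d + 16) = 529*(16 + d) = 8464 + 529*d)
√(140229 + v(G(-15))) = √(140229 + (8464 + 529*(7 - 15))) = √(140229 + (8464 + 529*(-8))) = √(140229 + (8464 - 4232)) = √(140229 + 4232) = √144461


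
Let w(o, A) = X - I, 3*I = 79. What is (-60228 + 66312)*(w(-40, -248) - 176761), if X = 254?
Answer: -1074028800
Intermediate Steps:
I = 79/3 (I = (⅓)*79 = 79/3 ≈ 26.333)
w(o, A) = 683/3 (w(o, A) = 254 - 1*79/3 = 254 - 79/3 = 683/3)
(-60228 + 66312)*(w(-40, -248) - 176761) = (-60228 + 66312)*(683/3 - 176761) = 6084*(-529600/3) = -1074028800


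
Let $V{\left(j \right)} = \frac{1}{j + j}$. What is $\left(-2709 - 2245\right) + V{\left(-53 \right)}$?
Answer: $- \frac{525125}{106} \approx -4954.0$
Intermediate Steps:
$V{\left(j \right)} = \frac{1}{2 j}$
$\left(-2709 - 2245\right) + V{\left(-53 \right)} = \left(-2709 - 2245\right) + \frac{1}{2 \left(-53\right)} = -4954 + \frac{1}{2} \left(- \frac{1}{53}\right) = -4954 - \frac{1}{106} = - \frac{525125}{106}$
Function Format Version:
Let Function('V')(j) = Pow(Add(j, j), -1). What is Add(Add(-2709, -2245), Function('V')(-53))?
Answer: Rational(-525125, 106) ≈ -4954.0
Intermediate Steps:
Function('V')(j) = Mul(Rational(1, 2), Pow(j, -1)) (Function('V')(j) = Pow(Mul(2, j), -1) = Mul(Rational(1, 2), Pow(j, -1)))
Add(Add(-2709, -2245), Function('V')(-53)) = Add(Add(-2709, -2245), Mul(Rational(1, 2), Pow(-53, -1))) = Add(-4954, Mul(Rational(1, 2), Rational(-1, 53))) = Add(-4954, Rational(-1, 106)) = Rational(-525125, 106)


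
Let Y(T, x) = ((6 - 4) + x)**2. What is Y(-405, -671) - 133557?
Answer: 314004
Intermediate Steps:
Y(T, x) = (2 + x)**2
Y(-405, -671) - 133557 = (2 - 671)**2 - 133557 = (-669)**2 - 133557 = 447561 - 133557 = 314004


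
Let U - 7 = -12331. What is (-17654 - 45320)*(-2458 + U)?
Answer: 930881668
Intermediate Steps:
U = -12324 (U = 7 - 12331 = -12324)
(-17654 - 45320)*(-2458 + U) = (-17654 - 45320)*(-2458 - 12324) = -62974*(-14782) = 930881668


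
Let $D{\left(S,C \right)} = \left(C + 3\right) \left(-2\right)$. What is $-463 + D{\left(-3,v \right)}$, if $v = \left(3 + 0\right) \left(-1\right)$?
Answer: $-463$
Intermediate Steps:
$v = -3$ ($v = 3 \left(-1\right) = -3$)
$D{\left(S,C \right)} = -6 - 2 C$ ($D{\left(S,C \right)} = \left(3 + C\right) \left(-2\right) = -6 - 2 C$)
$-463 + D{\left(-3,v \right)} = -463 - 0 = -463 + \left(-6 + 6\right) = -463 + 0 = -463$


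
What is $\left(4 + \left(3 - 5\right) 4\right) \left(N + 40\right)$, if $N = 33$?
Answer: $-292$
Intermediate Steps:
$\left(4 + \left(3 - 5\right) 4\right) \left(N + 40\right) = \left(4 + \left(3 - 5\right) 4\right) \left(33 + 40\right) = \left(4 + \left(3 - 5\right) 4\right) 73 = \left(4 - 8\right) 73 = \left(-4\right) 73 = -292$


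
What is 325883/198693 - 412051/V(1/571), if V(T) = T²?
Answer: -26693514423115180/198693 ≈ -1.3435e+11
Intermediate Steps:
325883/198693 - 412051/V(1/571) = 325883/198693 - 412051/((1/571)²) = 325883*(1/198693) - 412051/((1/571)²) = 325883/198693 - 412051/1/326041 = 325883/198693 - 412051*326041 = 325883/198693 - 134345520091 = -26693514423115180/198693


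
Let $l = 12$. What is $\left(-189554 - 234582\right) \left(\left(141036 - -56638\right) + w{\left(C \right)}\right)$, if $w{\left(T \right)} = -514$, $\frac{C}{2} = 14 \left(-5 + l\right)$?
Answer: $-83622653760$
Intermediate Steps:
$C = 196$ ($C = 2 \cdot 14 \left(-5 + 12\right) = 2 \cdot 14 \cdot 7 = 2 \cdot 98 = 196$)
$\left(-189554 - 234582\right) \left(\left(141036 - -56638\right) + w{\left(C \right)}\right) = \left(-189554 - 234582\right) \left(\left(141036 - -56638\right) - 514\right) = - 424136 \left(\left(141036 + 56638\right) - 514\right) = - 424136 \left(197674 - 514\right) = \left(-424136\right) 197160 = -83622653760$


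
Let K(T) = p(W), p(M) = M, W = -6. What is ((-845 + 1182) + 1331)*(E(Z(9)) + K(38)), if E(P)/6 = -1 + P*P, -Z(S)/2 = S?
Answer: 3222576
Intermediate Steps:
Z(S) = -2*S
E(P) = -6 + 6*P² (E(P) = 6*(-1 + P*P) = 6*(-1 + P²) = -6 + 6*P²)
K(T) = -6
((-845 + 1182) + 1331)*(E(Z(9)) + K(38)) = ((-845 + 1182) + 1331)*((-6 + 6*(-2*9)²) - 6) = (337 + 1331)*((-6 + 6*(-18)²) - 6) = 1668*((-6 + 6*324) - 6) = 1668*((-6 + 1944) - 6) = 1668*(1938 - 6) = 1668*1932 = 3222576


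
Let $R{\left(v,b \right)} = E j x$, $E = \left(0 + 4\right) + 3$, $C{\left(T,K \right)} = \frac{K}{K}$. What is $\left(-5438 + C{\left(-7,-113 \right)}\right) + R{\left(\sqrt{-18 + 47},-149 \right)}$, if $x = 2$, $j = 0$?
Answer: $-5437$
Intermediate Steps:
$C{\left(T,K \right)} = 1$
$E = 7$ ($E = 4 + 3 = 7$)
$R{\left(v,b \right)} = 0$ ($R{\left(v,b \right)} = 7 \cdot 0 \cdot 2 = 0 \cdot 2 = 0$)
$\left(-5438 + C{\left(-7,-113 \right)}\right) + R{\left(\sqrt{-18 + 47},-149 \right)} = \left(-5438 + 1\right) + 0 = -5437 + 0 = -5437$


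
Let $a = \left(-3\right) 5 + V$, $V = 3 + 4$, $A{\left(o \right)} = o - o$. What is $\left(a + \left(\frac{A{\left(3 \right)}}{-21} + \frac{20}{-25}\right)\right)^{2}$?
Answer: $\frac{1936}{25} \approx 77.44$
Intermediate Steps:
$A{\left(o \right)} = 0$
$V = 7$
$a = -8$ ($a = \left(-3\right) 5 + 7 = -15 + 7 = -8$)
$\left(a + \left(\frac{A{\left(3 \right)}}{-21} + \frac{20}{-25}\right)\right)^{2} = \left(-8 + \left(\frac{0}{-21} + \frac{20}{-25}\right)\right)^{2} = \left(-8 + \left(0 \left(- \frac{1}{21}\right) + 20 \left(- \frac{1}{25}\right)\right)\right)^{2} = \left(-8 + \left(0 - \frac{4}{5}\right)\right)^{2} = \left(-8 - \frac{4}{5}\right)^{2} = \left(- \frac{44}{5}\right)^{2} = \frac{1936}{25}$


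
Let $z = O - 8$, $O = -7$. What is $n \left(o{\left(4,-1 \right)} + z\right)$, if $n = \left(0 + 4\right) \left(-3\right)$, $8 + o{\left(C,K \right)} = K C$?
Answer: $324$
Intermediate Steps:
$o{\left(C,K \right)} = -8 + C K$ ($o{\left(C,K \right)} = -8 + K C = -8 + C K$)
$n = -12$ ($n = 4 \left(-3\right) = -12$)
$z = -15$ ($z = -7 - 8 = -15$)
$n \left(o{\left(4,-1 \right)} + z\right) = - 12 \left(\left(-8 + 4 \left(-1\right)\right) - 15\right) = - 12 \left(\left(-8 - 4\right) - 15\right) = - 12 \left(-12 - 15\right) = \left(-12\right) \left(-27\right) = 324$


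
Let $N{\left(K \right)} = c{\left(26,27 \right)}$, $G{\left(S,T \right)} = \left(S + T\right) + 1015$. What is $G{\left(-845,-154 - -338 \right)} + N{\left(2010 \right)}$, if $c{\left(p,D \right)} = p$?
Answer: $380$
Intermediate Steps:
$G{\left(S,T \right)} = 1015 + S + T$
$N{\left(K \right)} = 26$
$G{\left(-845,-154 - -338 \right)} + N{\left(2010 \right)} = \left(1015 - 845 - -184\right) + 26 = \left(1015 - 845 + \left(-154 + 338\right)\right) + 26 = \left(1015 - 845 + 184\right) + 26 = 354 + 26 = 380$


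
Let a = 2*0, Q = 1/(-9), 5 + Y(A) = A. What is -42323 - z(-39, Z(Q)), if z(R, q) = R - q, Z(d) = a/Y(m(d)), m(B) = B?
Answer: -42284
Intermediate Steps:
Y(A) = -5 + A
Q = -⅑ ≈ -0.11111
a = 0
Z(d) = 0 (Z(d) = 0/(-5 + d) = 0)
-42323 - z(-39, Z(Q)) = -42323 - (-39 - 1*0) = -42323 - (-39 + 0) = -42323 - 1*(-39) = -42323 + 39 = -42284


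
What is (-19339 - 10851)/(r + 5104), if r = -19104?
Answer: 3019/1400 ≈ 2.1564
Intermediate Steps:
(-19339 - 10851)/(r + 5104) = (-19339 - 10851)/(-19104 + 5104) = -30190/(-14000) = -30190*(-1/14000) = 3019/1400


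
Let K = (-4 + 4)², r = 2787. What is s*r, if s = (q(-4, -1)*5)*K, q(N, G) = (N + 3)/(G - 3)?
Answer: 0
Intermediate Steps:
K = 0 (K = 0² = 0)
q(N, G) = (3 + N)/(-3 + G)
s = 0 (s = (((3 - 4)/(-3 - 1))*5)*0 = ((-1/(-4))*5)*0 = (-¼*(-1)*5)*0 = ((¼)*5)*0 = (5/4)*0 = 0)
s*r = 0*2787 = 0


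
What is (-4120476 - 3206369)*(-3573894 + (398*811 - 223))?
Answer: 23822056895455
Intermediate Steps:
(-4120476 - 3206369)*(-3573894 + (398*811 - 223)) = -7326845*(-3573894 + (322778 - 223)) = -7326845*(-3573894 + 322555) = -7326845*(-3251339) = 23822056895455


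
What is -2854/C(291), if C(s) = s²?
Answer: -2854/84681 ≈ -0.033703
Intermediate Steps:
-2854/C(291) = -2854/(291²) = -2854/84681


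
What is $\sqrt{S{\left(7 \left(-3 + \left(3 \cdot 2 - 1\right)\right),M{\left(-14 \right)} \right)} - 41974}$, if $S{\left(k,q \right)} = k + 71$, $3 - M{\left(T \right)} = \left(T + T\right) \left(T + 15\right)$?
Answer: $i \sqrt{41889} \approx 204.67 i$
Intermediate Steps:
$M{\left(T \right)} = 3 - 2 T \left(15 + T\right)$ ($M{\left(T \right)} = 3 - \left(T + T\right) \left(T + 15\right) = 3 - 2 T \left(15 + T\right)$)
$S{\left(k,q \right)} = 71 + k$
$\sqrt{S{\left(7 \left(-3 + \left(3 \cdot 2 - 1\right)\right),M{\left(-14 \right)} \right)} - 41974} = \sqrt{\left(71 + 7 \left(-3 + \left(3 \cdot 2 - 1\right)\right)\right) - 41974} = \sqrt{\left(71 + 7 \left(-3 + \left(6 - 1\right)\right)\right) - 41974} = \sqrt{\left(71 + 7 \left(-3 + 5\right)\right) - 41974} = \sqrt{\left(71 + 7 \cdot 2\right) - 41974} = \sqrt{\left(71 + 14\right) - 41974} = \sqrt{85 - 41974} = \sqrt{-41889} = i \sqrt{41889}$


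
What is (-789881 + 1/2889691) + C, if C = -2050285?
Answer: -8207202128705/2889691 ≈ -2.8402e+6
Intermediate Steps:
(-789881 + 1/2889691) + C = (-789881 + 1/2889691) - 2050285 = -2282512016770/2889691 - 2050285 = -8207202128705/2889691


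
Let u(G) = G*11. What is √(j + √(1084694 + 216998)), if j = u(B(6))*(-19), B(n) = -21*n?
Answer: √(26334 + 2*√325423) ≈ 165.76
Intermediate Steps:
u(G) = 11*G
j = 26334 (j = (11*(-21*6))*(-19) = (11*(-126))*(-19) = -1386*(-19) = 26334)
√(j + √(1084694 + 216998)) = √(26334 + √(1084694 + 216998)) = √(26334 + √1301692) = √(26334 + 2*√325423)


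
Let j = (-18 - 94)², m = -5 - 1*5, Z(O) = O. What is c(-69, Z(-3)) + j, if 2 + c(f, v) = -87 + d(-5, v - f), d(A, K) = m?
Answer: 12445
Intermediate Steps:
m = -10 (m = -5 - 5 = -10)
j = 12544 (j = (-112)² = 12544)
d(A, K) = -10
c(f, v) = -99 (c(f, v) = -2 + (-87 - 10) = -2 - 97 = -99)
c(-69, Z(-3)) + j = -99 + 12544 = 12445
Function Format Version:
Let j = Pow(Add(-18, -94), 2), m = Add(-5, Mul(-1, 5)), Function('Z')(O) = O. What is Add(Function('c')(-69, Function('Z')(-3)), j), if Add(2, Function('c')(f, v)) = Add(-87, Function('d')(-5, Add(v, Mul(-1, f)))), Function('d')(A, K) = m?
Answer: 12445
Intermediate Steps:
m = -10 (m = Add(-5, -5) = -10)
j = 12544 (j = Pow(-112, 2) = 12544)
Function('d')(A, K) = -10
Function('c')(f, v) = -99 (Function('c')(f, v) = Add(-2, Add(-87, -10)) = Add(-2, -97) = -99)
Add(Function('c')(-69, Function('Z')(-3)), j) = Add(-99, 12544) = 12445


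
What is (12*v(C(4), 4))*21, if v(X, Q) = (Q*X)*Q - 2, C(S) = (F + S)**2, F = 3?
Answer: 197064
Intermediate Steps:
C(S) = (3 + S)**2
v(X, Q) = -2 + X*Q**2 (v(X, Q) = X*Q**2 - 2 = -2 + X*Q**2)
(12*v(C(4), 4))*21 = (12*(-2 + (3 + 4)**2*4**2))*21 = (12*(-2 + 7**2*16))*21 = (12*(-2 + 49*16))*21 = (12*(-2 + 784))*21 = (12*782)*21 = 9384*21 = 197064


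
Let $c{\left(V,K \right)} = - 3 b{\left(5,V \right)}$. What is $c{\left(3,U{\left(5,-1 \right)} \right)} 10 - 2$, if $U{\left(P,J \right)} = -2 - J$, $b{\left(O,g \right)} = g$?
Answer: $-92$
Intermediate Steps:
$c{\left(V,K \right)} = - 3 V$
$c{\left(3,U{\left(5,-1 \right)} \right)} 10 - 2 = \left(-3\right) 3 \cdot 10 - 2 = \left(-9\right) 10 - 2 = -90 - 2 = -92$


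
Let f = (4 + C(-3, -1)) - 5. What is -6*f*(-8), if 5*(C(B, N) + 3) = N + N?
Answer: -1056/5 ≈ -211.20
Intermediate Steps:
C(B, N) = -3 + 2*N/5 (C(B, N) = -3 + (N + N)/5 = -3 + (2*N)/5 = -3 + 2*N/5)
f = -22/5 (f = (4 + (-3 + (2/5)*(-1))) - 5 = (4 + (-3 - 2/5)) - 5 = (4 - 17/5) - 5 = 3/5 - 5 = -22/5 ≈ -4.4000)
-6*f*(-8) = -6*(-22/5)*(-8) = (132/5)*(-8) = -1056/5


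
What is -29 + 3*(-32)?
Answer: -125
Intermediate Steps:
-29 + 3*(-32) = -29 - 96 = -125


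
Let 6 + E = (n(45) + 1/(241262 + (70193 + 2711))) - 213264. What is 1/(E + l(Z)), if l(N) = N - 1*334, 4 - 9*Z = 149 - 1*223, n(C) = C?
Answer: -104722/22363418007 ≈ -4.6827e-6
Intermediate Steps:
Z = 26/3 (Z = 4/9 - (149 - 1*223)/9 = 4/9 - (149 - 223)/9 = 4/9 - ⅑*(-74) = 4/9 + 74/9 = 26/3 ≈ 8.6667)
l(N) = -334 + N (l(N) = N - 334 = -334 + N)
E = -66988045349/314166 (E = -6 + ((45 + 1/(241262 + (70193 + 2711))) - 213264) = -6 + ((45 + 1/(241262 + 72904)) - 213264) = -6 + ((45 + 1/314166) - 213264) = -6 + (14137471/314166 - 213264) = -6 - 66986160353/314166 = -66988045349/314166 ≈ -2.1323e+5)
1/(E + l(Z)) = 1/(-66988045349/314166 + (-334 + 26/3)) = 1/(-66988045349/314166 - 976/3) = 1/(-22363418007/104722) = -104722/22363418007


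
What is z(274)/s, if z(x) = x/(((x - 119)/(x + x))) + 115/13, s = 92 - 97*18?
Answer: -1969801/3332810 ≈ -0.59103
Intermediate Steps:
s = -1654 (s = 92 - 1746 = -1654)
z(x) = 115/13 + 2*x²/(-119 + x) (z(x) = x/(((-119 + x)/((2*x)))) + 115*(1/13) = x/(((-119 + x)*(1/(2*x)))) + 115/13 = x/(((-119 + x)/(2*x))) + 115/13 = x*(2*x/(-119 + x)) + 115/13 = 2*x²/(-119 + x) + 115/13 = 115/13 + 2*x²/(-119 + x))
z(274)/s = ((-13685 + 26*274² + 115*274)/(13*(-119 + 274)))/(-1654) = ((1/13)*(-13685 + 26*75076 + 31510)/155)*(-1/1654) = ((1/13)*(1/155)*(-13685 + 1951976 + 31510))*(-1/1654) = ((1/13)*(1/155)*1969801)*(-1/1654) = (1969801/2015)*(-1/1654) = -1969801/3332810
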